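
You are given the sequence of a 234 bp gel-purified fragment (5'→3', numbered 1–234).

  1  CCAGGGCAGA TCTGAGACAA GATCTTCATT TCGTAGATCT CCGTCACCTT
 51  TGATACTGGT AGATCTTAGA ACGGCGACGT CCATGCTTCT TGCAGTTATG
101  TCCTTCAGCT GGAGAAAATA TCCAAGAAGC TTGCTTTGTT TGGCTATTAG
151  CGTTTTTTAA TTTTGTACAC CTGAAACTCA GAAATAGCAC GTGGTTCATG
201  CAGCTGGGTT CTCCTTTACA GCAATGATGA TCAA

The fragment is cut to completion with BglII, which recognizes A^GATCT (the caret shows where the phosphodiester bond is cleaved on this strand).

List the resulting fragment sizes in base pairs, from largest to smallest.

BglII sites (AGATCT) start at positions 8, 20, 35, 61.
BglII cuts after the first base of each site, so after positions 8, 20, 35, 61.
Linear molecule, 4 cuts → 5 fragments:
  1–8 → 8 bp
  9–20 → 12 bp
  21–35 → 15 bp
  36–61 → 26 bp
  62–234 → 173 bp
Sorted largest to smallest: 173, 26, 15, 12, 8 bp.

173, 26, 15, 12, 8 bp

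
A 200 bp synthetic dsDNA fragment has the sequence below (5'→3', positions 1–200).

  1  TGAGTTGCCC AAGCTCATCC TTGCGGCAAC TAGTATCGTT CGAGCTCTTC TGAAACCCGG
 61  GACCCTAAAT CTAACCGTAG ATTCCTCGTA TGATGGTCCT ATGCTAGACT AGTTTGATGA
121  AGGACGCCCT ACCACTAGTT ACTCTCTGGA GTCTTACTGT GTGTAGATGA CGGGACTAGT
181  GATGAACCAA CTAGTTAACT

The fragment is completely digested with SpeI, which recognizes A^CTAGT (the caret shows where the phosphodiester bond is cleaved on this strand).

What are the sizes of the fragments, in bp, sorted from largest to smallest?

79, 41, 29, 26, 15, 10 bp

SpeI sites (ACTAGT) start at positions 29, 108, 134, 175, 190.
SpeI cuts after the first base of each site, so after positions 29, 108, 134, 175, 190.
Linear molecule, 5 cuts → 6 fragments:
  1–29 → 29 bp
  30–108 → 79 bp
  109–134 → 26 bp
  135–175 → 41 bp
  176–190 → 15 bp
  191–200 → 10 bp
Sorted largest to smallest: 79, 41, 29, 26, 15, 10 bp.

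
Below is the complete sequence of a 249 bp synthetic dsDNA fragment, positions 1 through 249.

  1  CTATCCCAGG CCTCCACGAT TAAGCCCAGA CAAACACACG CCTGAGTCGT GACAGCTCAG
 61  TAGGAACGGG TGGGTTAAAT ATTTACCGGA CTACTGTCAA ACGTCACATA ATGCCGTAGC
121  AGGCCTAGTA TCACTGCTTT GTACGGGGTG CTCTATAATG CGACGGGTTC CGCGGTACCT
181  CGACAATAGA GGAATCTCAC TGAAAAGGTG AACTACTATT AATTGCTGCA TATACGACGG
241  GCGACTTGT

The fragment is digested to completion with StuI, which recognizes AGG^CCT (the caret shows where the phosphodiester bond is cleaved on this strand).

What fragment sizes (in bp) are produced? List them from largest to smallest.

StuI sites (AGGCCT) start at positions 8, 121.
StuI cuts after base 3 of each site, so after positions 10, 123.
Linear molecule, 2 cuts → 3 fragments:
  1–10 → 10 bp
  11–123 → 113 bp
  124–249 → 126 bp
Sorted largest to smallest: 126, 113, 10 bp.

126, 113, 10 bp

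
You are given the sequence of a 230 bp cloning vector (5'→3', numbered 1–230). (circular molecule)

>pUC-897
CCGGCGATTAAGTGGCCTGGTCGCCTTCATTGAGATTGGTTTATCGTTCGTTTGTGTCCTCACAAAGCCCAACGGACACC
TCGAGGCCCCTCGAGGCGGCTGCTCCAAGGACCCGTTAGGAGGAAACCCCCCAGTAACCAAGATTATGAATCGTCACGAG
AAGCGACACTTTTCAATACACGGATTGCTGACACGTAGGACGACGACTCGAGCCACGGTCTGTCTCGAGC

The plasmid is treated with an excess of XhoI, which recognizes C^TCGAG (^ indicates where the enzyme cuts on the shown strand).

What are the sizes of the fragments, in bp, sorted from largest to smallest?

117, 86, 17, 10 bp

XhoI sites (CTCGAG) start at positions 80, 90, 207, 224.
XhoI cuts after the first base of each site, so after positions 80, 90, 207, 224.
Circular molecule, 4 cuts → 4 fragments:
  81–90 → 10 bp
  91–207 → 117 bp
  208–224 → 17 bp
  225–230 then 1–80 → 6 + 80 = 86 bp
Sorted largest to smallest: 117, 86, 17, 10 bp.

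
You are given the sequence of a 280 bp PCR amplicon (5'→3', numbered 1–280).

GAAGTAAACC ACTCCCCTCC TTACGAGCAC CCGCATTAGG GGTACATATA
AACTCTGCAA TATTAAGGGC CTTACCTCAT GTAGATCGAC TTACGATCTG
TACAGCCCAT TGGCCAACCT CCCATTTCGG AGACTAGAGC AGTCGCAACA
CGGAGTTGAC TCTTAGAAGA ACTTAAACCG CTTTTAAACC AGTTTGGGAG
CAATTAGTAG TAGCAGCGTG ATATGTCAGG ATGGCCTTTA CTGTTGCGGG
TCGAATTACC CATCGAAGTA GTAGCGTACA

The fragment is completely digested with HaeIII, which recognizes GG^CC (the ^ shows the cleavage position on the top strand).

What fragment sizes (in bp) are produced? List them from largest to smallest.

HaeIII sites (GGCC) start at positions 68, 112, 233.
HaeIII cuts after base 2 of each site, so after positions 69, 113, 234.
Linear molecule, 3 cuts → 4 fragments:
  1–69 → 69 bp
  70–113 → 44 bp
  114–234 → 121 bp
  235–280 → 46 bp
Sorted largest to smallest: 121, 69, 46, 44 bp.

121, 69, 46, 44 bp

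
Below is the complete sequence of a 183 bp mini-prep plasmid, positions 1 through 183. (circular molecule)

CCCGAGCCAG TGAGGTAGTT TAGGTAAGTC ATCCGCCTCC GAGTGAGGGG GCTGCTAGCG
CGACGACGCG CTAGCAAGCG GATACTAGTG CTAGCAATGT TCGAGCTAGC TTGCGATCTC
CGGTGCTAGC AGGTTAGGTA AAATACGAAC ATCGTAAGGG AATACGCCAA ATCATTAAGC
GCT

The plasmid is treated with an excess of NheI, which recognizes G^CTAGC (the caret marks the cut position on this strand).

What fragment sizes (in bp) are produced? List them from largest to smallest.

112, 20, 20, 16, 15 bp

NheI sites (GCTAGC) start at positions 54, 70, 90, 105, 125.
NheI cuts after the first base of each site, so after positions 54, 70, 90, 105, 125.
Circular molecule, 5 cuts → 5 fragments:
  55–70 → 16 bp
  71–90 → 20 bp
  91–105 → 15 bp
  106–125 → 20 bp
  126–183 then 1–54 → 58 + 54 = 112 bp
Sorted largest to smallest: 112, 20, 20, 16, 15 bp.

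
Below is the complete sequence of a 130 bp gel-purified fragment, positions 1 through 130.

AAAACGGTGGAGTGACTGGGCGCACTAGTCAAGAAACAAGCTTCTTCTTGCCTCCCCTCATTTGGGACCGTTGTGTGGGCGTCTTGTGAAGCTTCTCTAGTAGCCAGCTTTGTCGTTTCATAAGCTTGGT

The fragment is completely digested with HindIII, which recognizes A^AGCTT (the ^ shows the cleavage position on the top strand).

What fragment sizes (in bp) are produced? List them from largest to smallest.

51, 38, 33, 8 bp

HindIII sites (AAGCTT) start at positions 38, 89, 122.
HindIII cuts after the first base of each site, so after positions 38, 89, 122.
Linear molecule, 3 cuts → 4 fragments:
  1–38 → 38 bp
  39–89 → 51 bp
  90–122 → 33 bp
  123–130 → 8 bp
Sorted largest to smallest: 51, 38, 33, 8 bp.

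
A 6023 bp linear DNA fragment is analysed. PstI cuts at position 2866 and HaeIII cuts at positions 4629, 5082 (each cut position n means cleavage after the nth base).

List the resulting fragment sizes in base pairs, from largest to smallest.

Combined cut positions (sorted): 2866, 4629, 5082.
Linear molecule, 3 cuts → 4 fragments:
  2866 − 0 = 2866 bp
  4629 − 2866 = 1763 bp
  5082 − 4629 = 453 bp
  6023 − 5082 = 941 bp
Sorted largest to smallest: 2866, 1763, 941, 453 bp.

2866, 1763, 941, 453 bp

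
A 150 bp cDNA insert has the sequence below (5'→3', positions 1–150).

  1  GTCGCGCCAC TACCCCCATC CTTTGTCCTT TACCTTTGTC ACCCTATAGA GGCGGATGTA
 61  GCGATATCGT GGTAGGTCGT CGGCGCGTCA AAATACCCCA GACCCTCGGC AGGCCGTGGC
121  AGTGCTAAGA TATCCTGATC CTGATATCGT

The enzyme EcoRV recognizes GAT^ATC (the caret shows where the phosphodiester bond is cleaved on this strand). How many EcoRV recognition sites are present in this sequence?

GATATC occurs starting at positions 63, 129, 143.
EcoRV cuts at 3 sites.

3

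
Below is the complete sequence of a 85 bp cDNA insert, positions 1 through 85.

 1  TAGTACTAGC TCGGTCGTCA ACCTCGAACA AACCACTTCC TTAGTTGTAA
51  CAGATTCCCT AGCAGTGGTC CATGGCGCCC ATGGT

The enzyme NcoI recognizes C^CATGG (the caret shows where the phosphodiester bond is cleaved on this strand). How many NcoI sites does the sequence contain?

CCATGG occurs starting at positions 70, 79.
NcoI cuts at 2 sites.

2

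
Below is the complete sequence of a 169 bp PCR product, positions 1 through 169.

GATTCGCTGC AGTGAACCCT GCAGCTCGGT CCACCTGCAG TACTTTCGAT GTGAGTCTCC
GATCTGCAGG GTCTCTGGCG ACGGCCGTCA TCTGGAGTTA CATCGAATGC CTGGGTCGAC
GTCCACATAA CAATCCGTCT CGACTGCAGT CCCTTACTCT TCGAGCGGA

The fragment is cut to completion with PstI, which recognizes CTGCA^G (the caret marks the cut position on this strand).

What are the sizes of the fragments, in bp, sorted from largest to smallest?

80, 29, 21, 16, 12, 11 bp

PstI sites (CTGCAG) start at positions 7, 19, 35, 64, 144.
PstI cuts after base 5 of each site (before the last base), so after positions 11, 23, 39, 68, 148.
Linear molecule, 5 cuts → 6 fragments:
  1–11 → 11 bp
  12–23 → 12 bp
  24–39 → 16 bp
  40–68 → 29 bp
  69–148 → 80 bp
  149–169 → 21 bp
Sorted largest to smallest: 80, 29, 21, 16, 12, 11 bp.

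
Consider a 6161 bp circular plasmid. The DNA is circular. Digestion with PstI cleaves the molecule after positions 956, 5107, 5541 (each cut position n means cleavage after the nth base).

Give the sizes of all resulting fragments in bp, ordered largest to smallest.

4151, 1576, 434 bp

Circular molecule, 3 cuts → 3 fragments:
  5107 − 956 = 4151 bp
  5541 − 5107 = 434 bp
  wrap: 6161 − 5541 + 956 = 1576 bp
Sorted largest to smallest: 4151, 1576, 434 bp.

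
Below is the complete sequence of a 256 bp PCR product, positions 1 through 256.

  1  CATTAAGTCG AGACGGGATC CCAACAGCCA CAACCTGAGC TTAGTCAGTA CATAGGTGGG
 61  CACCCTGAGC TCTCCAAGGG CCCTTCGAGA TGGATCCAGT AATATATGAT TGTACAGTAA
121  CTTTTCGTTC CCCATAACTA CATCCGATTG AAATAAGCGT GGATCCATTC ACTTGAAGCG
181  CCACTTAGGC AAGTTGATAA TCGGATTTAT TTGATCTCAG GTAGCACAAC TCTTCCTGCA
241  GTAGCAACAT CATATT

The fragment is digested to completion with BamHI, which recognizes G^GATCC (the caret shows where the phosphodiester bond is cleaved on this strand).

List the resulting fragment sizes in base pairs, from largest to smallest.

95, 76, 69, 16 bp

BamHI sites (GGATCC) start at positions 16, 92, 161.
BamHI cuts after the first base of each site, so after positions 16, 92, 161.
Linear molecule, 3 cuts → 4 fragments:
  1–16 → 16 bp
  17–92 → 76 bp
  93–161 → 69 bp
  162–256 → 95 bp
Sorted largest to smallest: 95, 76, 69, 16 bp.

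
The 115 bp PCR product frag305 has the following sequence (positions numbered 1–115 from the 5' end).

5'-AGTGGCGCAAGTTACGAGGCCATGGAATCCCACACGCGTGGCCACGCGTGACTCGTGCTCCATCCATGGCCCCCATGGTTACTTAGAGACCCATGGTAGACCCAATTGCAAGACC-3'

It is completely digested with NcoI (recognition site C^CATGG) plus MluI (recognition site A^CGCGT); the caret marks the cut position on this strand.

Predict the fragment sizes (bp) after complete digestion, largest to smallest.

24, 20, 20, 18, 14, 10, 9 bp

NcoI sites (CCATGG) start at positions 20, 64, 73, 91.
NcoI cuts after the first base of each site, so after positions 20, 64, 73, 91.
MluI sites (ACGCGT) start at positions 34, 44.
MluI cuts after the first base of each site, so after positions 34, 44.
Combined cut positions: 20, 34, 44, 64, 73, 91.
Linear molecule, 6 cuts → 7 fragments:
  1–20 → 20 bp
  21–34 → 14 bp
  35–44 → 10 bp
  45–64 → 20 bp
  65–73 → 9 bp
  74–91 → 18 bp
  92–115 → 24 bp
Sorted largest to smallest: 24, 20, 20, 18, 14, 10, 9 bp.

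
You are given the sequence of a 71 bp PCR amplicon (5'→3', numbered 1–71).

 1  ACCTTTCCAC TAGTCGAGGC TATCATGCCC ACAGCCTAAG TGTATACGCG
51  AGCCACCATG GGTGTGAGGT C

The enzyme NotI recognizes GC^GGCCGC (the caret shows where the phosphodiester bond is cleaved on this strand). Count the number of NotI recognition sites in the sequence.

0

No occurrence of GCGGCCGC is present in the sequence.
NotI does not cut: 0 sites.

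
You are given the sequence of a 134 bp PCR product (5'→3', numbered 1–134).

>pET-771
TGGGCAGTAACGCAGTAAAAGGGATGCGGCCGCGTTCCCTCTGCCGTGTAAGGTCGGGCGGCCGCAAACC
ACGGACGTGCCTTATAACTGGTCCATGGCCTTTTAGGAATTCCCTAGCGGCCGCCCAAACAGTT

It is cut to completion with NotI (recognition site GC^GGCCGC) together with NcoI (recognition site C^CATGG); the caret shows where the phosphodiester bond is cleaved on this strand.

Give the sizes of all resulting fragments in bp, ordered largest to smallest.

34, 32, 27, 25, 16 bp

NotI sites (GCGGCCGC) start at positions 26, 58, 117.
NotI cuts after base 2 of each site, so after positions 27, 59, 118.
The NcoI site (CCATGG) starts at position 93.
NcoI cuts after the first base of each site, so after position 93.
Combined cut positions: 27, 59, 93, 118.
Linear molecule, 4 cuts → 5 fragments:
  1–27 → 27 bp
  28–59 → 32 bp
  60–93 → 34 bp
  94–118 → 25 bp
  119–134 → 16 bp
Sorted largest to smallest: 34, 32, 27, 25, 16 bp.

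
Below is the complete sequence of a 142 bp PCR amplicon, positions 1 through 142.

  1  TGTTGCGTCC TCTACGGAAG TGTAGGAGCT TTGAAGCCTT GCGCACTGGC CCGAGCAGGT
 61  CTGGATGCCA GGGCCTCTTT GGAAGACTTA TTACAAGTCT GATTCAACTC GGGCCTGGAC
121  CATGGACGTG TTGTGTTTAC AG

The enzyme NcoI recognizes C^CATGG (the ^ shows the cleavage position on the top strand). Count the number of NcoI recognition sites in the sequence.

CCATGG occurs starting at position 120.
NcoI cuts at 1 site.

1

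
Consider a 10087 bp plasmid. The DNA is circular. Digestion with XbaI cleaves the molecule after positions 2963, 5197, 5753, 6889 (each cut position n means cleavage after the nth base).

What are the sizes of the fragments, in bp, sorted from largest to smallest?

Circular molecule, 4 cuts → 4 fragments:
  5197 − 2963 = 2234 bp
  5753 − 5197 = 556 bp
  6889 − 5753 = 1136 bp
  wrap: 10087 − 6889 + 2963 = 6161 bp
Sorted largest to smallest: 6161, 2234, 1136, 556 bp.

6161, 2234, 1136, 556 bp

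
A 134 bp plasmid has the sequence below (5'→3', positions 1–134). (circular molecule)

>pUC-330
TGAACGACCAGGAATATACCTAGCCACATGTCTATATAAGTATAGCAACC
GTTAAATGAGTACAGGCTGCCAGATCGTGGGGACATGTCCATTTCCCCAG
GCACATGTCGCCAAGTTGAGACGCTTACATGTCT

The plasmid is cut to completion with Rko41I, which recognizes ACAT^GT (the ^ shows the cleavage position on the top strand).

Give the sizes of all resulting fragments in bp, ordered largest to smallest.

57, 33, 24, 20 bp

Rko41I sites (ACATGT) start at positions 26, 83, 103, 127.
Rko41I cuts after base 4 of each site, so after positions 29, 86, 106, 130.
Circular molecule, 4 cuts → 4 fragments:
  30–86 → 57 bp
  87–106 → 20 bp
  107–130 → 24 bp
  131–134 then 1–29 → 4 + 29 = 33 bp
Sorted largest to smallest: 57, 33, 24, 20 bp.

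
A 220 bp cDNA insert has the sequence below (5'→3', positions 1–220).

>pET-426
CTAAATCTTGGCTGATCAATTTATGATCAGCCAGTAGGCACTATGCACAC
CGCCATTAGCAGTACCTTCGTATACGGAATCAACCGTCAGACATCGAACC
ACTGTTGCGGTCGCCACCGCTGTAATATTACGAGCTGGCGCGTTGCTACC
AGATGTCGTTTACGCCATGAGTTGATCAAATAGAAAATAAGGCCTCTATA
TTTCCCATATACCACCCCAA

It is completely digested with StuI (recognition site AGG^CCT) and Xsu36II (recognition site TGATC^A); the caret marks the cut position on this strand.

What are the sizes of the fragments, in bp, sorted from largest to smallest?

The StuI site (AGGCCT) starts at position 190.
StuI cuts after base 3 of each site, so after position 192.
Xsu36II sites (TGATCA) start at positions 13, 24, 173.
Xsu36II cuts after base 5 of each site (before the last base), so after positions 17, 28, 177.
Combined cut positions: 17, 28, 177, 192.
Linear molecule, 4 cuts → 5 fragments:
  1–17 → 17 bp
  18–28 → 11 bp
  29–177 → 149 bp
  178–192 → 15 bp
  193–220 → 28 bp
Sorted largest to smallest: 149, 28, 17, 15, 11 bp.

149, 28, 17, 15, 11 bp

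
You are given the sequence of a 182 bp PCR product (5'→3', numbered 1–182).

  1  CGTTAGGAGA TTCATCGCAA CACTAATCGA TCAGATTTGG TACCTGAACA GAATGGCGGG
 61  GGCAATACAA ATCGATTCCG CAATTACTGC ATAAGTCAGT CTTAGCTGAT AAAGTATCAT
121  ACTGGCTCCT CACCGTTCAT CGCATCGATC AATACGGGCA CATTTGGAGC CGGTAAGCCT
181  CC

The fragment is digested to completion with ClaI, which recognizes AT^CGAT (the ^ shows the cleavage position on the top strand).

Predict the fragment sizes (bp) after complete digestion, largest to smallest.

73, 45, 37, 27 bp

ClaI sites (ATCGAT) start at positions 26, 71, 144.
ClaI cuts after base 2 of each site, so after positions 27, 72, 145.
Linear molecule, 3 cuts → 4 fragments:
  1–27 → 27 bp
  28–72 → 45 bp
  73–145 → 73 bp
  146–182 → 37 bp
Sorted largest to smallest: 73, 45, 37, 27 bp.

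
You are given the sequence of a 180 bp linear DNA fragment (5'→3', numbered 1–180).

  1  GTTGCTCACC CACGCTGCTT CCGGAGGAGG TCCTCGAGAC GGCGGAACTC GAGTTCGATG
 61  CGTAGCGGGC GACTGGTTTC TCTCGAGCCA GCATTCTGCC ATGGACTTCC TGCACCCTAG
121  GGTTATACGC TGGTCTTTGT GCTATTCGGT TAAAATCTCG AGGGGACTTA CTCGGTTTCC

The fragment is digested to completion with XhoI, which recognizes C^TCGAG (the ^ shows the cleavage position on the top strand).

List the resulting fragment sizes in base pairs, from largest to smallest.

XhoI sites (CTCGAG) start at positions 33, 48, 82, 157.
XhoI cuts after the first base of each site, so after positions 33, 48, 82, 157.
Linear molecule, 4 cuts → 5 fragments:
  1–33 → 33 bp
  34–48 → 15 bp
  49–82 → 34 bp
  83–157 → 75 bp
  158–180 → 23 bp
Sorted largest to smallest: 75, 34, 33, 23, 15 bp.

75, 34, 33, 23, 15 bp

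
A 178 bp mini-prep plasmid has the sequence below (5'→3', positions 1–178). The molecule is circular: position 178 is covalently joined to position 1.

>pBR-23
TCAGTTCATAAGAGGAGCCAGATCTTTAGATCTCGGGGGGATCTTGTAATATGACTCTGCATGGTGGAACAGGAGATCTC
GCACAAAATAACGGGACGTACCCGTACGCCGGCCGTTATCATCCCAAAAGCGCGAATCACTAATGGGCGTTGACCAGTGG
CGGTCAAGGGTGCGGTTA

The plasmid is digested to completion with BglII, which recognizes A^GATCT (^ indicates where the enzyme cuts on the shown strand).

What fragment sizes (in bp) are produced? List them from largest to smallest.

124, 46, 8 bp

BglII sites (AGATCT) start at positions 20, 28, 74.
BglII cuts after the first base of each site, so after positions 20, 28, 74.
Circular molecule, 3 cuts → 3 fragments:
  21–28 → 8 bp
  29–74 → 46 bp
  75–178 then 1–20 → 104 + 20 = 124 bp
Sorted largest to smallest: 124, 46, 8 bp.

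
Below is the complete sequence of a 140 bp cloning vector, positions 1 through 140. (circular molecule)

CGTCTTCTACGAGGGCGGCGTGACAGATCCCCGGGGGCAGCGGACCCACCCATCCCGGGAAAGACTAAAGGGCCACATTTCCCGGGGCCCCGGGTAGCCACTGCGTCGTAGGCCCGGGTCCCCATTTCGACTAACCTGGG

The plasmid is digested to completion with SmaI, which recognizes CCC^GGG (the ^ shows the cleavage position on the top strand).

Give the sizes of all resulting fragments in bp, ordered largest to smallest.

57, 27, 24, 24, 8 bp

SmaI sites (CCCGGG) start at positions 30, 54, 81, 89, 113.
SmaI cuts after base 3 of each site, so after positions 32, 56, 83, 91, 115.
Circular molecule, 5 cuts → 5 fragments:
  33–56 → 24 bp
  57–83 → 27 bp
  84–91 → 8 bp
  92–115 → 24 bp
  116–140 then 1–32 → 25 + 32 = 57 bp
Sorted largest to smallest: 57, 27, 24, 24, 8 bp.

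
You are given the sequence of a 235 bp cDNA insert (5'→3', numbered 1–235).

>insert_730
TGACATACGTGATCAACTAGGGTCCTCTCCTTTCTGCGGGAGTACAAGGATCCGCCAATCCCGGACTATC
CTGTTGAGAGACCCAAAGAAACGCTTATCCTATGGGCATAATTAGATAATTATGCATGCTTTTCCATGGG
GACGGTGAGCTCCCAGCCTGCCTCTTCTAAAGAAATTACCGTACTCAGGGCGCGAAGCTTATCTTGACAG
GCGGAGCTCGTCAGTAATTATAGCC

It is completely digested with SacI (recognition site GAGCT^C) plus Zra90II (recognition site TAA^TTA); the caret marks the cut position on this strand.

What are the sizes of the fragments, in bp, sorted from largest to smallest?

SacI sites (GAGCTC) start at positions 147, 214.
SacI cuts after base 5 of each site (before the last base), so after positions 151, 218.
Zra90II sites (TAATTA) start at positions 109, 117, 225.
Zra90II cuts after base 3 of each site, so after positions 111, 119, 227.
Combined cut positions: 111, 119, 151, 218, 227.
Linear molecule, 5 cuts → 6 fragments:
  1–111 → 111 bp
  112–119 → 8 bp
  120–151 → 32 bp
  152–218 → 67 bp
  219–227 → 9 bp
  228–235 → 8 bp
Sorted largest to smallest: 111, 67, 32, 9, 8, 8 bp.

111, 67, 32, 9, 8, 8 bp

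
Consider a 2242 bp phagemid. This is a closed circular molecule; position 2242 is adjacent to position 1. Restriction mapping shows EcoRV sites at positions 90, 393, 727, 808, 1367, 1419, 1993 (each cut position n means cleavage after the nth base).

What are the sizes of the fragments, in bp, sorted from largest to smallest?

574, 559, 339, 334, 303, 81, 52 bp

Circular molecule, 7 cuts → 7 fragments:
  393 − 90 = 303 bp
  727 − 393 = 334 bp
  808 − 727 = 81 bp
  1367 − 808 = 559 bp
  1419 − 1367 = 52 bp
  1993 − 1419 = 574 bp
  wrap: 2242 − 1993 + 90 = 339 bp
Sorted largest to smallest: 574, 559, 339, 334, 303, 81, 52 bp.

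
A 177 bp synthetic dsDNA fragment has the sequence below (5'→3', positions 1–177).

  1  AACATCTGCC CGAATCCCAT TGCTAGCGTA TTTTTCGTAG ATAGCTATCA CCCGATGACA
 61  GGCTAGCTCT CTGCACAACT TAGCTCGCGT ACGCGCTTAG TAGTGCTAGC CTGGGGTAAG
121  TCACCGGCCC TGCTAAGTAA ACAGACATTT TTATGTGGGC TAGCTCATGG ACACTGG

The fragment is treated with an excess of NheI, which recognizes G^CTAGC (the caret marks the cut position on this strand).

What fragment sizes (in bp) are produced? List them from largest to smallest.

54, 43, 40, 22, 18 bp

NheI sites (GCTAGC) start at positions 22, 62, 105, 159.
NheI cuts after the first base of each site, so after positions 22, 62, 105, 159.
Linear molecule, 4 cuts → 5 fragments:
  1–22 → 22 bp
  23–62 → 40 bp
  63–105 → 43 bp
  106–159 → 54 bp
  160–177 → 18 bp
Sorted largest to smallest: 54, 43, 40, 22, 18 bp.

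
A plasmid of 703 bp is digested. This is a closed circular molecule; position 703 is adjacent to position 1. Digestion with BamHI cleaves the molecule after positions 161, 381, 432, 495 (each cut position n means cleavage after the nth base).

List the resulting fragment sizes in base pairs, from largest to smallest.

Circular molecule, 4 cuts → 4 fragments:
  381 − 161 = 220 bp
  432 − 381 = 51 bp
  495 − 432 = 63 bp
  wrap: 703 − 495 + 161 = 369 bp
Sorted largest to smallest: 369, 220, 63, 51 bp.

369, 220, 63, 51 bp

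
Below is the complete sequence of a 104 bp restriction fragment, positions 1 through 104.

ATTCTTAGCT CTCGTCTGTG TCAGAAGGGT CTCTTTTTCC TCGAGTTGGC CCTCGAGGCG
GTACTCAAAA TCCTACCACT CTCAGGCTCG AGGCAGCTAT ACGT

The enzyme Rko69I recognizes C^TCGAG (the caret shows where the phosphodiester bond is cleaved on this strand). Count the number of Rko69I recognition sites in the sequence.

3

CTCGAG occurs starting at positions 40, 52, 87.
Rko69I cuts at 3 sites.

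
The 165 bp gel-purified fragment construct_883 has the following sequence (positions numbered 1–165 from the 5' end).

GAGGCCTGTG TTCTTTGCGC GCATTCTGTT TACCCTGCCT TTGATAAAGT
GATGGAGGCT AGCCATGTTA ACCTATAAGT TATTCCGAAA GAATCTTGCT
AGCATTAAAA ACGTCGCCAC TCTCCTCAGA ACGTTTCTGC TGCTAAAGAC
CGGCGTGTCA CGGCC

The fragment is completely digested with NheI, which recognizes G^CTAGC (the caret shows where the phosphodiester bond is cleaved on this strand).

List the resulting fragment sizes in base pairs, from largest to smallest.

67, 58, 40 bp

NheI sites (GCTAGC) start at positions 58, 98.
NheI cuts after the first base of each site, so after positions 58, 98.
Linear molecule, 2 cuts → 3 fragments:
  1–58 → 58 bp
  59–98 → 40 bp
  99–165 → 67 bp
Sorted largest to smallest: 67, 58, 40 bp.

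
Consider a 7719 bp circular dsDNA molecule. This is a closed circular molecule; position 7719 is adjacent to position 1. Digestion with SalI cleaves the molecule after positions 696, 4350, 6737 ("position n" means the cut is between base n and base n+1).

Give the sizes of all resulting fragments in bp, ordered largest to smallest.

Circular molecule, 3 cuts → 3 fragments:
  4350 − 696 = 3654 bp
  6737 − 4350 = 2387 bp
  wrap: 7719 − 6737 + 696 = 1678 bp
Sorted largest to smallest: 3654, 2387, 1678 bp.

3654, 2387, 1678 bp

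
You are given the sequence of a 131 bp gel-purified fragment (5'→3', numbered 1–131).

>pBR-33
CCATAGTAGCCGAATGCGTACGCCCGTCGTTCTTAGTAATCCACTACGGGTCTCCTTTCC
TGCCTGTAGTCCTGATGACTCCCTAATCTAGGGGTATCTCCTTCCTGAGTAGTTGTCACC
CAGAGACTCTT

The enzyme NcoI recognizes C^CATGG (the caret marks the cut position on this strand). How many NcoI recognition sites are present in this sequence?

No occurrence of CCATGG is present in the sequence.
NcoI does not cut: 0 sites.

0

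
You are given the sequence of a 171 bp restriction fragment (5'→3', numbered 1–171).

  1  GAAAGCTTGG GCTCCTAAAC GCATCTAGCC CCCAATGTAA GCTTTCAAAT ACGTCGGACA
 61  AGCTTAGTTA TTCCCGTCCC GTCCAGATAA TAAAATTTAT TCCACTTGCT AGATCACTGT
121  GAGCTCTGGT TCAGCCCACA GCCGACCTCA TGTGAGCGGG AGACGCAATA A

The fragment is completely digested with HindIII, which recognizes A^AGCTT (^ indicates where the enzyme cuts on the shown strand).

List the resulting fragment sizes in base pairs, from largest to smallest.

111, 36, 21, 3 bp

HindIII sites (AAGCTT) start at positions 3, 39, 60.
HindIII cuts after the first base of each site, so after positions 3, 39, 60.
Linear molecule, 3 cuts → 4 fragments:
  1–3 → 3 bp
  4–39 → 36 bp
  40–60 → 21 bp
  61–171 → 111 bp
Sorted largest to smallest: 111, 36, 21, 3 bp.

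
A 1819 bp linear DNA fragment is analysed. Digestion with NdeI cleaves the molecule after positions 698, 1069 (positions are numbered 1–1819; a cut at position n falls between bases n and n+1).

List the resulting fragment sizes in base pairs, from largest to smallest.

750, 698, 371 bp

Linear molecule, 2 cuts → 3 fragments:
  698 − 0 = 698 bp
  1069 − 698 = 371 bp
  1819 − 1069 = 750 bp
Sorted largest to smallest: 750, 698, 371 bp.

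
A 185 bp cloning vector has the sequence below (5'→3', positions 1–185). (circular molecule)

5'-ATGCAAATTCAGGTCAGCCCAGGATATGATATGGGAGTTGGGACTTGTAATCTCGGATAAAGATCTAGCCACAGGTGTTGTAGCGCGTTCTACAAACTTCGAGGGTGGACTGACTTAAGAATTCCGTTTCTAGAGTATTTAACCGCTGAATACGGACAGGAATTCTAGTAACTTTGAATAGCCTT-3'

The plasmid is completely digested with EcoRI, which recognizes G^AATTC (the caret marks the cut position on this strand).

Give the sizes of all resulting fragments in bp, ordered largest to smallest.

144, 41 bp

EcoRI sites (GAATTC) start at positions 119, 160.
EcoRI cuts after the first base of each site, so after positions 119, 160.
Circular molecule, 2 cuts → 2 fragments:
  120–160 → 41 bp
  161–185 then 1–119 → 25 + 119 = 144 bp
Sorted largest to smallest: 144, 41 bp.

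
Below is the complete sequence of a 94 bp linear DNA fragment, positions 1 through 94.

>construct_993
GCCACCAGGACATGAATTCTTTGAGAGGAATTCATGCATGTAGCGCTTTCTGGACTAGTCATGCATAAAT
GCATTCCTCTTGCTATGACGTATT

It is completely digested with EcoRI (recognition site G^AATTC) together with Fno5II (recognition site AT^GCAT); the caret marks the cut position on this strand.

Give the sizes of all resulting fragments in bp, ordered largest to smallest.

27, 24, 14, 14, 8, 7 bp

EcoRI sites (GAATTC) start at positions 14, 28.
EcoRI cuts after the first base of each site, so after positions 14, 28.
Fno5II sites (ATGCAT) start at positions 34, 61, 69.
Fno5II cuts after base 2 of each site, so after positions 35, 62, 70.
Combined cut positions: 14, 28, 35, 62, 70.
Linear molecule, 5 cuts → 6 fragments:
  1–14 → 14 bp
  15–28 → 14 bp
  29–35 → 7 bp
  36–62 → 27 bp
  63–70 → 8 bp
  71–94 → 24 bp
Sorted largest to smallest: 27, 24, 14, 14, 8, 7 bp.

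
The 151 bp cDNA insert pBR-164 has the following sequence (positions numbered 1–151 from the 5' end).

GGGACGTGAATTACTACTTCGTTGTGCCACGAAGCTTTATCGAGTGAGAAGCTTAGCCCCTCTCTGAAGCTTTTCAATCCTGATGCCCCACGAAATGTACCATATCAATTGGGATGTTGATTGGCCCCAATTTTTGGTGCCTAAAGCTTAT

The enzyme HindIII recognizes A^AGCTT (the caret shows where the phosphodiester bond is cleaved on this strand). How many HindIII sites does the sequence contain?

AAGCTT occurs starting at positions 32, 49, 67, 144.
HindIII cuts at 4 sites.

4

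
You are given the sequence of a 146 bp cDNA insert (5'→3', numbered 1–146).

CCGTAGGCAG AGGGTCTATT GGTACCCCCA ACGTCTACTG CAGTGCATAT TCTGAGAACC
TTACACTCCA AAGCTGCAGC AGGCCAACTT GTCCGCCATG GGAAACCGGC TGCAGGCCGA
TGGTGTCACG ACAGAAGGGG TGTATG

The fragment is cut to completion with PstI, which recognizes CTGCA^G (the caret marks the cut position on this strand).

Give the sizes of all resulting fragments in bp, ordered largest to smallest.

PstI sites (CTGCAG) start at positions 38, 74, 110.
PstI cuts after base 5 of each site (before the last base), so after positions 42, 78, 114.
Linear molecule, 3 cuts → 4 fragments:
  1–42 → 42 bp
  43–78 → 36 bp
  79–114 → 36 bp
  115–146 → 32 bp
Sorted largest to smallest: 42, 36, 36, 32 bp.

42, 36, 36, 32 bp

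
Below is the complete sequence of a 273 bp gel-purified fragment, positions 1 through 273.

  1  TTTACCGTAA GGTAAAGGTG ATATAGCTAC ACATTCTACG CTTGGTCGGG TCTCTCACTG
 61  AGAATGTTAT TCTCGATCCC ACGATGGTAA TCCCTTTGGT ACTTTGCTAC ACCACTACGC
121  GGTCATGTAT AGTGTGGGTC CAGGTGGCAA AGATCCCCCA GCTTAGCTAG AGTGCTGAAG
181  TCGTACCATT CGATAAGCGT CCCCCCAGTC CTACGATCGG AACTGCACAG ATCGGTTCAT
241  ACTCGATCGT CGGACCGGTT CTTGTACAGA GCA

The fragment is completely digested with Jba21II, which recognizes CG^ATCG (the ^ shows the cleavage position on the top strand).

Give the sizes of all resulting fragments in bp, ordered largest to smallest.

Jba21II sites (CGATCG) start at positions 214, 244.
Jba21II cuts after base 2 of each site, so after positions 215, 245.
Linear molecule, 2 cuts → 3 fragments:
  1–215 → 215 bp
  216–245 → 30 bp
  246–273 → 28 bp
Sorted largest to smallest: 215, 30, 28 bp.

215, 30, 28 bp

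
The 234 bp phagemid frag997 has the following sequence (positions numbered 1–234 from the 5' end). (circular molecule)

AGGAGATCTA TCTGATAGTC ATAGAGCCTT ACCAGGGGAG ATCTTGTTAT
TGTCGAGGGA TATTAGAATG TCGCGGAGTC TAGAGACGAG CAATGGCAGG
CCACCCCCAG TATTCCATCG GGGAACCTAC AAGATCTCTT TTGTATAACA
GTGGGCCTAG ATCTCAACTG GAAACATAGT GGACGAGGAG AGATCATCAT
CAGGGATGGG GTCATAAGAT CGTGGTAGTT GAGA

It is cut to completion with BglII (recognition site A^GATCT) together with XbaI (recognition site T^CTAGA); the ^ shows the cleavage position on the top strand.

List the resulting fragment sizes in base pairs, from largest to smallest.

79, 53, 40, 35, 27 bp

BglII sites (AGATCT) start at positions 4, 39, 132, 159.
BglII cuts after the first base of each site, so after positions 4, 39, 132, 159.
The XbaI site (TCTAGA) starts at position 79.
XbaI cuts after the first base of each site, so after position 79.
Combined cut positions: 4, 39, 79, 132, 159.
Circular molecule, 5 cuts → 5 fragments:
  5–39 → 35 bp
  40–79 → 40 bp
  80–132 → 53 bp
  133–159 → 27 bp
  160–234 then 1–4 → 75 + 4 = 79 bp
Sorted largest to smallest: 79, 53, 40, 35, 27 bp.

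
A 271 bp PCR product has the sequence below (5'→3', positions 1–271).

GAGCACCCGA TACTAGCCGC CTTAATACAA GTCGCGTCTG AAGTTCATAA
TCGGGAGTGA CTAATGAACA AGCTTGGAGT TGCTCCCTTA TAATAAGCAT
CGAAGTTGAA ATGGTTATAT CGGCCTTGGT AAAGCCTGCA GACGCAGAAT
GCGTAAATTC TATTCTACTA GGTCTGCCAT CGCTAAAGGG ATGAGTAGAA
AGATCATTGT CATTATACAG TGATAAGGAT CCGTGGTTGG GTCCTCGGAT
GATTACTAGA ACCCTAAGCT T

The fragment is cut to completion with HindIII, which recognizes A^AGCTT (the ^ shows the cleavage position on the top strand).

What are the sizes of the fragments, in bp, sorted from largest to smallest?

196, 70, 5 bp

HindIII sites (AAGCTT) start at positions 70, 266.
HindIII cuts after the first base of each site, so after positions 70, 266.
Linear molecule, 2 cuts → 3 fragments:
  1–70 → 70 bp
  71–266 → 196 bp
  267–271 → 5 bp
Sorted largest to smallest: 196, 70, 5 bp.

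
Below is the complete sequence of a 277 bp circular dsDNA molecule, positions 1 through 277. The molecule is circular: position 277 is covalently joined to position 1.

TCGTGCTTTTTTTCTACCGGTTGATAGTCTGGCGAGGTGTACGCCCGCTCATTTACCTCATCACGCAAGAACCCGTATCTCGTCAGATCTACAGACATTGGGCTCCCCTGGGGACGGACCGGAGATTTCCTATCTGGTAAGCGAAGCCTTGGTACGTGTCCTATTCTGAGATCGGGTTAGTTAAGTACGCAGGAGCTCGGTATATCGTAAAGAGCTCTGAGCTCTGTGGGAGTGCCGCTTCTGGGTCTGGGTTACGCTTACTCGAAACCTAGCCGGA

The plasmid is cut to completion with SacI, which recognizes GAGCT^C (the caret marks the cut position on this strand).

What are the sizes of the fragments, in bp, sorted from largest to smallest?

SacI sites (GAGCTC) start at positions 193, 212, 219.
SacI cuts after base 5 of each site (before the last base), so after positions 197, 216, 223.
Circular molecule, 3 cuts → 3 fragments:
  198–216 → 19 bp
  217–223 → 7 bp
  224–277 then 1–197 → 54 + 197 = 251 bp
Sorted largest to smallest: 251, 19, 7 bp.

251, 19, 7 bp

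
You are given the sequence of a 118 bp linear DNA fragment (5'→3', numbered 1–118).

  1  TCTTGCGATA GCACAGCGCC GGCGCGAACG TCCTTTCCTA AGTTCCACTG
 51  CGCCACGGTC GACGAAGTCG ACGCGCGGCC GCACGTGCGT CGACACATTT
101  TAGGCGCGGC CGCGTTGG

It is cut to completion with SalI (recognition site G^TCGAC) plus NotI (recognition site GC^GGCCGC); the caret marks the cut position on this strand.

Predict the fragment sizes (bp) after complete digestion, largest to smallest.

58, 18, 13, 11, 9, 9 bp

SalI sites (GTCGAC) start at positions 58, 67, 89.
SalI cuts after the first base of each site, so after positions 58, 67, 89.
NotI sites (GCGGCCGC) start at positions 75, 106.
NotI cuts after base 2 of each site, so after positions 76, 107.
Combined cut positions: 58, 67, 76, 89, 107.
Linear molecule, 5 cuts → 6 fragments:
  1–58 → 58 bp
  59–67 → 9 bp
  68–76 → 9 bp
  77–89 → 13 bp
  90–107 → 18 bp
  108–118 → 11 bp
Sorted largest to smallest: 58, 18, 13, 11, 9, 9 bp.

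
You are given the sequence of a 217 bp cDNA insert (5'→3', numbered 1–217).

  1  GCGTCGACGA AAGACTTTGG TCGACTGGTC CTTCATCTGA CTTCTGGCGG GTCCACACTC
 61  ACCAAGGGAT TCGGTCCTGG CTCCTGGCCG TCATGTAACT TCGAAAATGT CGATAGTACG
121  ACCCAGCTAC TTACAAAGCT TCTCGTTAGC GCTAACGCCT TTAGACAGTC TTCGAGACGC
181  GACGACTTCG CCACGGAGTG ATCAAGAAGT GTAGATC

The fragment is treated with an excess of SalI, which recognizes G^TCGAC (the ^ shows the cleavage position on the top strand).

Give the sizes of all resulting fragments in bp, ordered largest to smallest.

SalI sites (GTCGAC) start at positions 3, 20.
SalI cuts after the first base of each site, so after positions 3, 20.
Linear molecule, 2 cuts → 3 fragments:
  1–3 → 3 bp
  4–20 → 17 bp
  21–217 → 197 bp
Sorted largest to smallest: 197, 17, 3 bp.

197, 17, 3 bp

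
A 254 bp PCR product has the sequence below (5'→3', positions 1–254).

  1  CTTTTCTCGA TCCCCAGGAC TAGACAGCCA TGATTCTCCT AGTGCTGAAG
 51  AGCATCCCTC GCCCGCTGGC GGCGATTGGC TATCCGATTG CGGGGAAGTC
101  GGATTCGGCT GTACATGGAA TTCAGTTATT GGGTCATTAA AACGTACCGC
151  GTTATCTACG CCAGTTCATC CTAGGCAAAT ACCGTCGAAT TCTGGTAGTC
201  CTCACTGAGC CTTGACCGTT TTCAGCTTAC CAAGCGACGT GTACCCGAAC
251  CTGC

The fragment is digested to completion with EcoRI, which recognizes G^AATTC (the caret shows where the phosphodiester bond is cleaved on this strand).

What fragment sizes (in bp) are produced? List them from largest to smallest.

EcoRI sites (GAATTC) start at positions 118, 187.
EcoRI cuts after the first base of each site, so after positions 118, 187.
Linear molecule, 2 cuts → 3 fragments:
  1–118 → 118 bp
  119–187 → 69 bp
  188–254 → 67 bp
Sorted largest to smallest: 118, 69, 67 bp.

118, 69, 67 bp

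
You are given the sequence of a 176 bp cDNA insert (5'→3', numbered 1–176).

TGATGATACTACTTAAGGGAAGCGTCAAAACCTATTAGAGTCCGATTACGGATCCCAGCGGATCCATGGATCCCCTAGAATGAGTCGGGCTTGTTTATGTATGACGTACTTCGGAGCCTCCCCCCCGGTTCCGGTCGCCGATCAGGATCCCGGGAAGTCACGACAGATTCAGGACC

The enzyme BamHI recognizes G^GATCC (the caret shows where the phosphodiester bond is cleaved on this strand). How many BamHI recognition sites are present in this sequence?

GGATCC occurs starting at positions 50, 60, 68, 145.
BamHI cuts at 4 sites.

4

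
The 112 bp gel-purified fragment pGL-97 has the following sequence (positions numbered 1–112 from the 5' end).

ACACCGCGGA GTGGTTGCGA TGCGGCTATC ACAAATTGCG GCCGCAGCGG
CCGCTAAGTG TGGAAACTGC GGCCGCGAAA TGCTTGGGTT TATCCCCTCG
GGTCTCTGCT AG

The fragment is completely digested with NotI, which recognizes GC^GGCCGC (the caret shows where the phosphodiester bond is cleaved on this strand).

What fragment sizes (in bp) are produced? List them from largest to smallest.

42, 39, 22, 9 bp

NotI sites (GCGGCCGC) start at positions 38, 47, 69.
NotI cuts after base 2 of each site, so after positions 39, 48, 70.
Linear molecule, 3 cuts → 4 fragments:
  1–39 → 39 bp
  40–48 → 9 bp
  49–70 → 22 bp
  71–112 → 42 bp
Sorted largest to smallest: 42, 39, 22, 9 bp.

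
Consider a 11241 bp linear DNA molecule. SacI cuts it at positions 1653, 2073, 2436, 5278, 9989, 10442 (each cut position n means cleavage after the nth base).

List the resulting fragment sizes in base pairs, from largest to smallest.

Linear molecule, 6 cuts → 7 fragments:
  1653 − 0 = 1653 bp
  2073 − 1653 = 420 bp
  2436 − 2073 = 363 bp
  5278 − 2436 = 2842 bp
  9989 − 5278 = 4711 bp
  10442 − 9989 = 453 bp
  11241 − 10442 = 799 bp
Sorted largest to smallest: 4711, 2842, 1653, 799, 453, 420, 363 bp.

4711, 2842, 1653, 799, 453, 420, 363 bp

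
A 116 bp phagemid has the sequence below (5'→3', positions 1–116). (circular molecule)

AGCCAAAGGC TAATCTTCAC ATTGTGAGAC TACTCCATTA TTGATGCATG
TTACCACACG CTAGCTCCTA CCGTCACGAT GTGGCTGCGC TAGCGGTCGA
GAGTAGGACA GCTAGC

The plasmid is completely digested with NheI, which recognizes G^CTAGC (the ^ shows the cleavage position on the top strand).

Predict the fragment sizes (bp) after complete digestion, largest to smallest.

65, 29, 22 bp

NheI sites (GCTAGC) start at positions 60, 89, 111.
NheI cuts after the first base of each site, so after positions 60, 89, 111.
Circular molecule, 3 cuts → 3 fragments:
  61–89 → 29 bp
  90–111 → 22 bp
  112–116 then 1–60 → 5 + 60 = 65 bp
Sorted largest to smallest: 65, 29, 22 bp.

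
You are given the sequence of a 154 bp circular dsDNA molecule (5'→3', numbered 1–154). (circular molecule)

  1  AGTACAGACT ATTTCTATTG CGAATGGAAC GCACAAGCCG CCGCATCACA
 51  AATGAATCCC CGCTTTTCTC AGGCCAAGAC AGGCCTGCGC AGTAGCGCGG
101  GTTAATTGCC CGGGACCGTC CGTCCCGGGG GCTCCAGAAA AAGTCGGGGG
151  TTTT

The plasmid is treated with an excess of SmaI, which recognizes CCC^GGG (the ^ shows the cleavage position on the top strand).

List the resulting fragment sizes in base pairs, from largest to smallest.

139, 15 bp

SmaI sites (CCCGGG) start at positions 109, 124.
SmaI cuts after base 3 of each site, so after positions 111, 126.
Circular molecule, 2 cuts → 2 fragments:
  112–126 → 15 bp
  127–154 then 1–111 → 28 + 111 = 139 bp
Sorted largest to smallest: 139, 15 bp.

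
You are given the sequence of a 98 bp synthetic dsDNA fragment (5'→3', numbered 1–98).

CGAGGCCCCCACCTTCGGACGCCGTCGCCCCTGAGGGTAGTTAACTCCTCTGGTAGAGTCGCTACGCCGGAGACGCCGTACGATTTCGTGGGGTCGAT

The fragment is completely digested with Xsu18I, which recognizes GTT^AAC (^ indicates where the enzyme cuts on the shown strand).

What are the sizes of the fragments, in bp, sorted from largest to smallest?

The Xsu18I site (GTTAAC) starts at position 40.
Xsu18I cuts after base 3 of each site, so after position 42.
Linear molecule, 1 cut → 2 fragments:
  1–42 → 42 bp
  43–98 → 56 bp
Sorted largest to smallest: 56, 42 bp.

56, 42 bp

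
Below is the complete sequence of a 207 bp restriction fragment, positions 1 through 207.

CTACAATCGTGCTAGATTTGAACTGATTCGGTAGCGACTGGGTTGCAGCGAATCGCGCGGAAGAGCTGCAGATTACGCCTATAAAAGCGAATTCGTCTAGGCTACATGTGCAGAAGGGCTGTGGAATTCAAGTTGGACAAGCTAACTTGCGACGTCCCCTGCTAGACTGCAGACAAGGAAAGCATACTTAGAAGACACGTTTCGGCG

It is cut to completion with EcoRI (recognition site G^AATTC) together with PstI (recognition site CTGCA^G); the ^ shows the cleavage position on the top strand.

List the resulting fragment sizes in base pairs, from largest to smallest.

EcoRI sites (GAATTC) start at positions 89, 124.
EcoRI cuts after the first base of each site, so after positions 89, 124.
PstI sites (CTGCAG) start at positions 66, 167.
PstI cuts after base 5 of each site (before the last base), so after positions 70, 171.
Combined cut positions: 70, 89, 124, 171.
Linear molecule, 4 cuts → 5 fragments:
  1–70 → 70 bp
  71–89 → 19 bp
  90–124 → 35 bp
  125–171 → 47 bp
  172–207 → 36 bp
Sorted largest to smallest: 70, 47, 36, 35, 19 bp.

70, 47, 36, 35, 19 bp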